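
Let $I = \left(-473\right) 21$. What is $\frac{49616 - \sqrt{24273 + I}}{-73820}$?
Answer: $- \frac{12404}{18455} + \frac{\sqrt{3585}}{36910} \approx -0.6705$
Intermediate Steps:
$I = -9933$
$\frac{49616 - \sqrt{24273 + I}}{-73820} = \frac{49616 - \sqrt{24273 - 9933}}{-73820} = \left(49616 - \sqrt{14340}\right) \left(- \frac{1}{73820}\right) = \left(49616 - 2 \sqrt{3585}\right) \left(- \frac{1}{73820}\right) = - \frac{12404}{18455} + \frac{\sqrt{3585}}{36910}$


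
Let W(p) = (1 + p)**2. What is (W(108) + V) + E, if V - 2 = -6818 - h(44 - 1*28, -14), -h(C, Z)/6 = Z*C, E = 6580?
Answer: 10301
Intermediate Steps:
h(C, Z) = -6*C*Z (h(C, Z) = -6*Z*C = -6*C*Z)
V = -8160 (V = 2 + (-6818 - (-6)*(44 - 1*28)*(-14)) = 2 + (-6818 - (-6)*(44 - 28)*(-14)) = 2 + (-6818 - (-6)*16*(-14)) = 2 + (-6818 - 1*1344) = 2 + (-6818 - 1344) = 2 - 8162 = -8160)
(W(108) + V) + E = ((1 + 108)**2 - 8160) + 6580 = (109**2 - 8160) + 6580 = (11881 - 8160) + 6580 = 3721 + 6580 = 10301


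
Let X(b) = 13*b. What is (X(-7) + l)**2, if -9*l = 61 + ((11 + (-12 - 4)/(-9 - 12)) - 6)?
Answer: 345997201/35721 ≈ 9686.1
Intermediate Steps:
l = -1402/189 (l = -(61 + ((11 + (-12 - 4)/(-9 - 12)) - 6))/9 = -(61 + ((11 - 16/(-21)) - 6))/9 = -(61 + ((11 - 16*(-1/21)) - 6))/9 = -(61 + ((11 + 16/21) - 6))/9 = -(61 + (247/21 - 6))/9 = -(61 + 121/21)/9 = -1/9*1402/21 = -1402/189 ≈ -7.4180)
(X(-7) + l)**2 = (13*(-7) - 1402/189)**2 = (-91 - 1402/189)**2 = (-18601/189)**2 = 345997201/35721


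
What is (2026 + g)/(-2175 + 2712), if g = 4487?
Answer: 2171/179 ≈ 12.128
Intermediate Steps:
(2026 + g)/(-2175 + 2712) = (2026 + 4487)/(-2175 + 2712) = 6513/537 = 6513*(1/537) = 2171/179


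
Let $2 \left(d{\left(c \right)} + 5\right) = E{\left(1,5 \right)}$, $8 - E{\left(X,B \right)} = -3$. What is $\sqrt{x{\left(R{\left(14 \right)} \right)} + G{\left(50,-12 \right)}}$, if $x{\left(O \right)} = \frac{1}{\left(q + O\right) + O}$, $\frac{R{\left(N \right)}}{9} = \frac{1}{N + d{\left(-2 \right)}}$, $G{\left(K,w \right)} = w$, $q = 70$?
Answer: $\frac{i \sqrt{51160358}}{2066} \approx 3.4621 i$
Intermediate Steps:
$E{\left(X,B \right)} = 11$ ($E{\left(X,B \right)} = 8 - -3 = 8 + 3 = 11$)
$d{\left(c \right)} = \frac{1}{2}$ ($d{\left(c \right)} = -5 + \frac{1}{2} \cdot 11 = -5 + \frac{11}{2} = \frac{1}{2}$)
$R{\left(N \right)} = \frac{9}{\frac{1}{2} + N}$ ($R{\left(N \right)} = \frac{9}{N + \frac{1}{2}} = \frac{9}{\frac{1}{2} + N}$)
$x{\left(O \right)} = \frac{1}{70 + 2 O}$ ($x{\left(O \right)} = \frac{1}{\left(70 + O\right) + O} = \frac{1}{70 + 2 O}$)
$\sqrt{x{\left(R{\left(14 \right)} \right)} + G{\left(50,-12 \right)}} = \sqrt{\frac{1}{2 \left(35 + \frac{18}{1 + 2 \cdot 14}\right)} - 12} = \sqrt{\frac{1}{2 \left(35 + \frac{18}{1 + 28}\right)} - 12} = \sqrt{\frac{1}{2 \left(35 + \frac{18}{29}\right)} - 12} = \sqrt{\frac{1}{2 \cdot \frac{1033}{29}} - 12} = \sqrt{\frac{1}{2} \cdot \frac{29}{1033} - 12} = \sqrt{\frac{29}{2066} - 12} = \sqrt{- \frac{24763}{2066}} = \frac{i \sqrt{51160358}}{2066}$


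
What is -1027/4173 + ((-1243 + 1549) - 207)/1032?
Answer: -16583/110424 ≈ -0.15018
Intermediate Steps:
-1027/4173 + ((-1243 + 1549) - 207)/1032 = -1027*1/4173 + (306 - 207)*(1/1032) = -79/321 + 99*(1/1032) = -79/321 + 33/344 = -16583/110424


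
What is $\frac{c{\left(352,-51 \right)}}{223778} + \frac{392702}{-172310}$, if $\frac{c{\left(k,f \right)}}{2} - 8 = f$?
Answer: $- \frac{21973221704}{9639796795} \approx -2.2794$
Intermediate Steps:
$c{\left(k,f \right)} = 16 + 2 f$
$\frac{c{\left(352,-51 \right)}}{223778} + \frac{392702}{-172310} = \frac{16 + 2 \left(-51\right)}{223778} + \frac{392702}{-172310} = \left(16 - 102\right) \frac{1}{223778} + 392702 \left(- \frac{1}{172310}\right) = \left(-86\right) \frac{1}{223778} - \frac{196351}{86155} = - \frac{43}{111889} - \frac{196351}{86155} = - \frac{21973221704}{9639796795}$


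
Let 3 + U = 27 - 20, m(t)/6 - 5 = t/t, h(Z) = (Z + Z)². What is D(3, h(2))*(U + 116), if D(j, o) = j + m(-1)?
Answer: 4680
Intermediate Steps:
h(Z) = 4*Z² (h(Z) = (2*Z)² = 4*Z²)
m(t) = 36 (m(t) = 30 + 6*(t/t) = 30 + 6*1 = 30 + 6 = 36)
D(j, o) = 36 + j (D(j, o) = j + 36 = 36 + j)
U = 4 (U = -3 + (27 - 20) = -3 + 7 = 4)
D(3, h(2))*(U + 116) = (36 + 3)*(4 + 116) = 39*120 = 4680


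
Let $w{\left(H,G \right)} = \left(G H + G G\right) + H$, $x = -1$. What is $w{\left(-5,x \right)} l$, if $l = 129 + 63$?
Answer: $192$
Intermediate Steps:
$w{\left(H,G \right)} = H + G^{2} + G H$ ($w{\left(H,G \right)} = \left(G H + G^{2}\right) + H = \left(G^{2} + G H\right) + H = H + G^{2} + G H$)
$l = 192$
$w{\left(-5,x \right)} l = \left(-5 + \left(-1\right)^{2} - -5\right) 192 = \left(-5 + 1 + 5\right) 192 = 1 \cdot 192 = 192$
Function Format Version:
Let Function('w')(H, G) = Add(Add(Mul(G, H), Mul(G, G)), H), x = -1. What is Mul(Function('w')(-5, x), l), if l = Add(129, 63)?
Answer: 192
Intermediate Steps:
Function('w')(H, G) = Add(H, Pow(G, 2), Mul(G, H)) (Function('w')(H, G) = Add(Add(Mul(G, H), Pow(G, 2)), H) = Add(Add(Pow(G, 2), Mul(G, H)), H) = Add(H, Pow(G, 2), Mul(G, H)))
l = 192
Mul(Function('w')(-5, x), l) = Mul(Add(-5, Pow(-1, 2), Mul(-1, -5)), 192) = Mul(Add(-5, 1, 5), 192) = Mul(1, 192) = 192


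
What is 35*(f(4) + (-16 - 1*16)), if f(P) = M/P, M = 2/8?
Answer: -17885/16 ≈ -1117.8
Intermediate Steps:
M = ¼ (M = 2*(⅛) = ¼ ≈ 0.25000)
f(P) = 1/(4*P)
35*(f(4) + (-16 - 1*16)) = 35*((¼)/4 + (-16 - 1*16)) = 35*((¼)*(¼) + (-16 - 16)) = 35*(1/16 - 32) = 35*(-511/16) = -17885/16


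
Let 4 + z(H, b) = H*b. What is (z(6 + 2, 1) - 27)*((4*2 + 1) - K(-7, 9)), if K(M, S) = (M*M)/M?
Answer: -368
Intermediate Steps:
K(M, S) = M (K(M, S) = M**2/M = M)
z(H, b) = -4 + H*b
(z(6 + 2, 1) - 27)*((4*2 + 1) - K(-7, 9)) = ((-4 + (6 + 2)*1) - 27)*((4*2 + 1) - 1*(-7)) = ((-4 + 8*1) - 27)*((8 + 1) + 7) = ((-4 + 8) - 27)*(9 + 7) = (4 - 27)*16 = -23*16 = -368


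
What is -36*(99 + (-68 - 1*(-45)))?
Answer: -2736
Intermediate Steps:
-36*(99 + (-68 - 1*(-45))) = -36*(99 + (-68 + 45)) = -36*(99 - 23) = -36*76 = -2736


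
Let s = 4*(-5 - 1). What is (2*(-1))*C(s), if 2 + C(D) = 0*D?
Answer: 4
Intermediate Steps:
s = -24 (s = 4*(-6) = -24)
C(D) = -2 (C(D) = -2 + 0*D = -2 + 0 = -2)
(2*(-1))*C(s) = (2*(-1))*(-2) = -2*(-2) = 4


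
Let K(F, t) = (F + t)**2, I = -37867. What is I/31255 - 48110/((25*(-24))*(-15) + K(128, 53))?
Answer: -162370623/68696845 ≈ -2.3636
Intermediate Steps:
I/31255 - 48110/((25*(-24))*(-15) + K(128, 53)) = -37867/31255 - 48110/((25*(-24))*(-15) + (128 + 53)**2) = -37867*1/31255 - 48110/(-600*(-15) + 181**2) = -1993/1645 - 48110/(9000 + 32761) = -1993/1645 - 48110/41761 = -162370623/68696845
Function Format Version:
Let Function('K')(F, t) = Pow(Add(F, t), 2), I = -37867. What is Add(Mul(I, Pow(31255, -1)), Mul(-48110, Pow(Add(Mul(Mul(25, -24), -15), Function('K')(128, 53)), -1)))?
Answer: Rational(-162370623, 68696845) ≈ -2.3636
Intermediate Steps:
Add(Mul(I, Pow(31255, -1)), Mul(-48110, Pow(Add(Mul(Mul(25, -24), -15), Function('K')(128, 53)), -1))) = Add(Mul(-37867, Pow(31255, -1)), Mul(-48110, Pow(Add(Mul(Mul(25, -24), -15), Pow(Add(128, 53), 2)), -1))) = Add(Mul(-37867, Rational(1, 31255)), Mul(-48110, Pow(Add(Mul(-600, -15), Pow(181, 2)), -1))) = Add(Rational(-1993, 1645), Mul(-48110, Pow(Add(9000, 32761), -1))) = Add(Rational(-1993, 1645), Mul(-48110, Pow(41761, -1))) = Add(Rational(-1993, 1645), Mul(-48110, Rational(1, 41761))) = Add(Rational(-1993, 1645), Rational(-48110, 41761)) = Rational(-162370623, 68696845)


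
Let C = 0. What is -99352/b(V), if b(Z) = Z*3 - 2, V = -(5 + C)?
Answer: 99352/17 ≈ 5844.2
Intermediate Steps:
V = -5 (V = -(5 + 0) = -1*5 = -5)
b(Z) = -2 + 3*Z (b(Z) = 3*Z - 2 = -2 + 3*Z)
-99352/b(V) = -99352/(-2 + 3*(-5)) = -99352/(-2 - 15) = -99352/(-17) = -99352*(-1/17) = 99352/17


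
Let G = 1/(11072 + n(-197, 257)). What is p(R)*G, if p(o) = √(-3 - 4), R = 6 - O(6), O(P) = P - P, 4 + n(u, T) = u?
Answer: I*√7/10871 ≈ 0.00024338*I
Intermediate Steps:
n(u, T) = -4 + u
O(P) = 0
G = 1/10871 (G = 1/(11072 + (-4 - 197)) = 1/(11072 - 201) = 1/10871 ≈ 9.1988e-5)
R = 6 (R = 6 - 1*0 = 6 + 0 = 6)
p(o) = I*√7 (p(o) = √(-7) = I*√7)
p(R)*G = (I*√7)*(1/10871) = I*√7/10871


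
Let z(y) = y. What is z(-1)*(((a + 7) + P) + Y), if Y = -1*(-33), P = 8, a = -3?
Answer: -45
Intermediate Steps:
Y = 33
z(-1)*(((a + 7) + P) + Y) = -(((-3 + 7) + 8) + 33) = -((4 + 8) + 33) = -(12 + 33) = -1*45 = -45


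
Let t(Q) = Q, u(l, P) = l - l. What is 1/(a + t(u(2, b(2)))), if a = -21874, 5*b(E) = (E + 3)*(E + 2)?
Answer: -1/21874 ≈ -4.5716e-5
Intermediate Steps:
b(E) = (2 + E)*(3 + E)/5 (b(E) = ((E + 3)*(E + 2))/5 = ((3 + E)*(2 + E))/5 = ((2 + E)*(3 + E))/5 = (2 + E)*(3 + E)/5)
u(l, P) = 0
1/(a + t(u(2, b(2)))) = 1/(-21874 + 0) = 1/(-21874) = -1/21874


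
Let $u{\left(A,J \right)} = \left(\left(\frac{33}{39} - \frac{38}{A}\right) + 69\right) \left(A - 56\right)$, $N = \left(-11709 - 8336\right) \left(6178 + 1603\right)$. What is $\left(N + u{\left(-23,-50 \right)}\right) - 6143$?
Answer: $- \frac{46638598974}{299} \approx -1.5598 \cdot 10^{8}$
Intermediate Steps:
$N = -155970145$ ($N = \left(-20045\right) 7781 = -155970145$)
$u{\left(A,J \right)} = \left(-56 + A\right) \left(\frac{908}{13} - \frac{38}{A}\right)$ ($u{\left(A,J \right)} = \left(\left(33 \cdot \frac{1}{39} - \frac{38}{A}\right) + 69\right) \left(-56 + A\right) = \left(\left(\frac{11}{13} - \frac{38}{A}\right) + 69\right) \left(-56 + A\right) = \left(\frac{908}{13} - \frac{38}{A}\right) \left(-56 + A\right) = \left(-56 + A\right) \left(\frac{908}{13} - \frac{38}{A}\right)$)
$\left(N + u{\left(-23,-50 \right)}\right) - 6143 = \left(-155970145 + \left(- \frac{51342}{13} + \frac{2128}{-23} + \frac{908}{13} \left(-23\right)\right)\right) - 6143 = \left(-155970145 - \frac{1688862}{299}\right) - 6143 = - \frac{46636762217}{299} - 6143 = - \frac{46638598974}{299}$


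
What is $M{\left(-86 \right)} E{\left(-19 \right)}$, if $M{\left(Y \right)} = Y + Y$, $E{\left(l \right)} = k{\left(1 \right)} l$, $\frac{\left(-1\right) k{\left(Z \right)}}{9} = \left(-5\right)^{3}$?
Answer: $3676500$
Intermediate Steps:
$k{\left(Z \right)} = 1125$ ($k{\left(Z \right)} = - 9 \left(-5\right)^{3} = \left(-9\right) \left(-125\right) = 1125$)
$E{\left(l \right)} = 1125 l$
$M{\left(Y \right)} = 2 Y$
$M{\left(-86 \right)} E{\left(-19 \right)} = 2 \left(-86\right) 1125 \left(-19\right) = \left(-172\right) \left(-21375\right) = 3676500$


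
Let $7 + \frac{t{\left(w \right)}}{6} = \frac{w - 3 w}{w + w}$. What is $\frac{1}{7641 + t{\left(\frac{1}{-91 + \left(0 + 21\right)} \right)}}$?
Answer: $\frac{1}{7593} \approx 0.0001317$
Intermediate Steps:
$t{\left(w \right)} = -48$ ($t{\left(w \right)} = -42 + 6 \frac{w - 3 w}{w + w} = -42 + 6 \frac{\left(-2\right) w}{2 w} = -42 + 6 - 2 w \frac{1}{2 w} = -42 + 6 \left(-1\right) = -42 - 6 = -48$)
$\frac{1}{7641 + t{\left(\frac{1}{-91 + \left(0 + 21\right)} \right)}} = \frac{1}{7641 - 48} = \frac{1}{7593}$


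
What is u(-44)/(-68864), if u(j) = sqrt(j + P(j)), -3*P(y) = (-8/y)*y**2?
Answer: -11*I*sqrt(3)/103296 ≈ -0.00018445*I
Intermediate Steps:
P(y) = 8*y/3 (P(y) = -(-8/y)*y**2/3 = -(-8)*y/3 = 8*y/3)
u(j) = sqrt(33)*sqrt(j)/3 (u(j) = sqrt(j + 8*j/3) = sqrt(11*j/3) = sqrt(33)*sqrt(j)/3)
u(-44)/(-68864) = (sqrt(33)*sqrt(-44)/3)/(-68864) = (sqrt(33)*(2*I*sqrt(11))/3)*(-1/68864) = (22*I*sqrt(3)/3)*(-1/68864) = -11*I*sqrt(3)/103296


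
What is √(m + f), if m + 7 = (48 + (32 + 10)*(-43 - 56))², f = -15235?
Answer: √16876858 ≈ 4108.1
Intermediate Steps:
m = 16892093 (m = -7 + (48 + (32 + 10)*(-43 - 56))² = -7 + (48 + 42*(-99))² = -7 + (48 - 4158)² = -7 + (-4110)² = -7 + 16892100 = 16892093)
√(m + f) = √(16892093 - 15235) = √16876858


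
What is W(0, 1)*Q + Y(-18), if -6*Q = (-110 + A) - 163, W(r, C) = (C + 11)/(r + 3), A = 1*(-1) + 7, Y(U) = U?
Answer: 160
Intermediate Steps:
A = 6 (A = -1 + 7 = 6)
W(r, C) = (11 + C)/(3 + r)
Q = 89/2 (Q = -((-110 + 6) - 163)/6 = -(-104 - 163)/6 = -⅙*(-267) = 89/2 ≈ 44.500)
W(0, 1)*Q + Y(-18) = ((11 + 1)/(3 + 0))*(89/2) - 18 = (12/3)*(89/2) - 18 = ((⅓)*12)*(89/2) - 18 = 4*(89/2) - 18 = 178 - 18 = 160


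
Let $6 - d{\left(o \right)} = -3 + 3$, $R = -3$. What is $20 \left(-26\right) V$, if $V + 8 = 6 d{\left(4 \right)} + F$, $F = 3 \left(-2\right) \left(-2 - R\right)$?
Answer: $-11440$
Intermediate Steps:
$d{\left(o \right)} = 6$ ($d{\left(o \right)} = 6 - \left(-3 + 3\right) = 6 - 0 = 6 + 0 = 6$)
$F = -6$ ($F = 3 \left(-2\right) \left(-2 - -3\right) = - 6 \left(-2 + 3\right) = \left(-6\right) 1 = -6$)
$V = 22$ ($V = -8 + \left(6 \cdot 6 - 6\right) = -8 + \left(36 - 6\right) = -8 + 30 = 22$)
$20 \left(-26\right) V = 20 \left(-26\right) 22 = \left(-520\right) 22 = -11440$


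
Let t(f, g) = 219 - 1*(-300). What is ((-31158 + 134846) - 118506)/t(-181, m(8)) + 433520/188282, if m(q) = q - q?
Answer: -1282482898/48859179 ≈ -26.249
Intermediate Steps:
m(q) = 0
t(f, g) = 519 (t(f, g) = 219 + 300 = 519)
((-31158 + 134846) - 118506)/t(-181, m(8)) + 433520/188282 = ((-31158 + 134846) - 118506)/519 + 433520/188282 = (103688 - 118506)*(1/519) + 433520*(1/188282) = -14818*1/519 + 216760/94141 = -14818/519 + 216760/94141 = -1282482898/48859179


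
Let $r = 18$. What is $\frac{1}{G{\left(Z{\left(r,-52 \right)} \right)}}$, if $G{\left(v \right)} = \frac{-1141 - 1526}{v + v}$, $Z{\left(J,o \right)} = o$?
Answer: $\frac{104}{2667} \approx 0.038995$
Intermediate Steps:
$G{\left(v \right)} = - \frac{2667}{2 v}$
$\frac{1}{G{\left(Z{\left(r,-52 \right)} \right)}} = \frac{1}{\left(- \frac{2667}{2}\right) \frac{1}{-52}} = \frac{1}{\left(- \frac{2667}{2}\right) \left(- \frac{1}{52}\right)} = \frac{1}{\frac{2667}{104}} = \frac{104}{2667}$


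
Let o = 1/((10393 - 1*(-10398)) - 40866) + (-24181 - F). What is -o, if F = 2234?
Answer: 530281126/20075 ≈ 26415.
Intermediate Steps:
o = -530281126/20075 (o = 1/((10393 - 1*(-10398)) - 40866) + (-24181 - 1*2234) = 1/((10393 + 10398) - 40866) + (-24181 - 2234) = 1/(20791 - 40866) - 26415 = 1/(-20075) - 26415 = -1/20075 - 26415 = -530281126/20075 ≈ -26415.)
-o = -1*(-530281126/20075) = 530281126/20075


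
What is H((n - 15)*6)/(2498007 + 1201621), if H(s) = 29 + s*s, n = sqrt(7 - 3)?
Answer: 6113/3699628 ≈ 0.0016523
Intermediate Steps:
n = 2 (n = sqrt(4) = 2)
H(s) = 29 + s**2
H((n - 15)*6)/(2498007 + 1201621) = (29 + ((2 - 15)*6)**2)/(2498007 + 1201621) = (29 + (-13*6)**2)/3699628 = (29 + (-78)**2)*(1/3699628) = (29 + 6084)*(1/3699628) = 6113*(1/3699628) = 6113/3699628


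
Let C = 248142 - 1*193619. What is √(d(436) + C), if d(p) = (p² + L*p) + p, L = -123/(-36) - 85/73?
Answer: √11800180338/219 ≈ 496.02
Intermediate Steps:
L = 1973/876 (L = -123*(-1/36) - 85*1/73 = 41/12 - 85/73 = 1973/876 ≈ 2.2523)
d(p) = p² + 2849*p/876 (d(p) = (p² + 1973*p/876) + p = p² + 2849*p/876)
C = 54523 (C = 248142 - 193619 = 54523)
√(d(436) + C) = √((1/876)*436*(2849 + 876*436) + 54523) = √((1/876)*436*(2849 + 381936) + 54523) = √((1/876)*436*384785 + 54523) = √(41941565/219 + 54523) = √(53882102/219) = √11800180338/219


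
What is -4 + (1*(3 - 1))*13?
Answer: 22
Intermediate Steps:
-4 + (1*(3 - 1))*13 = -4 + (1*2)*13 = -4 + 2*13 = -4 + 26 = 22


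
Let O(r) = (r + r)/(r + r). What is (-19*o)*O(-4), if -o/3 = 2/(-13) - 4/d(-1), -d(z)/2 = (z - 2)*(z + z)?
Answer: 133/13 ≈ 10.231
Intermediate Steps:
O(r) = 1 (O(r) = (2*r)/((2*r)) = (2*r)*(1/(2*r)) = 1)
d(z) = -4*z*(-2 + z) (d(z) = -2*(z - 2)*(z + z) = -2*(-2 + z)*2*z = -4*z*(-2 + z))
o = -7/13 (o = -3*(2/(-13) - 4*(-1/(4*(2 - 1*(-1))))) = -3*(2*(-1/13) - 4*(-1/(4*(2 + 1)))) = -3*(-2/13 - 4/(4*(-1)*3)) = -3*(-2/13 - 4/(-12)) = -3*(-2/13 - 4*(-1/12)) = -3*(-2/13 + ⅓) = -3*7/39 = -7/13 ≈ -0.53846)
(-19*o)*O(-4) = -19*(-7/13)*1 = (133/13)*1 = 133/13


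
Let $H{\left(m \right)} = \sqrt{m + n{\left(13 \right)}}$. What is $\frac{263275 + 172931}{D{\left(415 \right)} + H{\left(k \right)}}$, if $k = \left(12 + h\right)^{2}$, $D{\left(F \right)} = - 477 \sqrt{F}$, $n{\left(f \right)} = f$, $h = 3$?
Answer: $\frac{436206}{\sqrt{238} - 477 \sqrt{415}} \approx -44.961$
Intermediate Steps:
$k = 225$ ($k = \left(12 + 3\right)^{2} = 15^{2} = 225$)
$H{\left(m \right)} = \sqrt{13 + m}$ ($H{\left(m \right)} = \sqrt{m + 13} = \sqrt{13 + m}$)
$\frac{263275 + 172931}{D{\left(415 \right)} + H{\left(k \right)}} = \frac{263275 + 172931}{- 477 \sqrt{415} + \sqrt{13 + 225}} = \frac{436206}{- 477 \sqrt{415} + \sqrt{238}} = \frac{436206}{\sqrt{238} - 477 \sqrt{415}}$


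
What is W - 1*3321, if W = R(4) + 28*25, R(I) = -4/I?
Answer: -2622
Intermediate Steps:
W = 699 (W = -4/4 + 28*25 = -4*¼ + 700 = -1 + 700 = 699)
W - 1*3321 = 699 - 1*3321 = 699 - 3321 = -2622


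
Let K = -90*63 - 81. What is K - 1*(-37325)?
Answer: 31574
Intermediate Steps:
K = -5751 (K = -5670 - 81 = -5751)
K - 1*(-37325) = -5751 - 1*(-37325) = -5751 + 37325 = 31574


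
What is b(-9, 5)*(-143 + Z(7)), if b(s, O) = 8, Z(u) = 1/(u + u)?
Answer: -8004/7 ≈ -1143.4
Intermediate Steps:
Z(u) = 1/(2*u)
b(-9, 5)*(-143 + Z(7)) = 8*(-143 + (½)/7) = 8*(-143 + (½)*(⅐)) = 8*(-143 + 1/14) = 8*(-2001/14) = -8004/7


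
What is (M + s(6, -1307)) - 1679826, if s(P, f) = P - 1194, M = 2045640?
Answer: 364626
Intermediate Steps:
s(P, f) = -1194 + P
(M + s(6, -1307)) - 1679826 = (2045640 + (-1194 + 6)) - 1679826 = (2045640 - 1188) - 1679826 = 2044452 - 1679826 = 364626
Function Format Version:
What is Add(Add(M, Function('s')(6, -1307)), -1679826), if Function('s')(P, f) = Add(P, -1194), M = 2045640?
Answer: 364626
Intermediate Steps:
Function('s')(P, f) = Add(-1194, P)
Add(Add(M, Function('s')(6, -1307)), -1679826) = Add(Add(2045640, Add(-1194, 6)), -1679826) = Add(Add(2045640, -1188), -1679826) = Add(2044452, -1679826) = 364626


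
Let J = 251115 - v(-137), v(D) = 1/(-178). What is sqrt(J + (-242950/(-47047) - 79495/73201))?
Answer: sqrt(94366450831638280547327397322)/613011965566 ≈ 501.12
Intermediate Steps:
v(D) = -1/178
J = 44698471/178 (J = 251115 - 1*(-1/178) = 251115 + 1/178 = 44698471/178 ≈ 2.5112e+5)
sqrt(J + (-242950/(-47047) - 79495/73201)) = sqrt(44698471/178 + (-242950/(-47047) - 79495/73201)) = sqrt(44698471/178 + (-242950*(-1/47047) - 79495*1/73201)) = sqrt(44698471/178 + (242950/47047 - 79495/73201)) = sqrt(44698471/178 + 14044181685/3443887447) = sqrt(153939003041333467/613011965566) = sqrt(94366450831638280547327397322)/613011965566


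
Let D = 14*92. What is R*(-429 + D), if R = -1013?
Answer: -870167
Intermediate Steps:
D = 1288
R*(-429 + D) = -1013*(-429 + 1288) = -1013*859 = -870167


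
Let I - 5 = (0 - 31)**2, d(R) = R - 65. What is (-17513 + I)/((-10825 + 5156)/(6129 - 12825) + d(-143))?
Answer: 110798712/1387099 ≈ 79.878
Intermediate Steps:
d(R) = -65 + R
I = 966 (I = 5 + (0 - 31)**2 = 5 + (-31)**2 = 5 + 961 = 966)
(-17513 + I)/((-10825 + 5156)/(6129 - 12825) + d(-143)) = (-17513 + 966)/((-10825 + 5156)/(6129 - 12825) + (-65 - 143)) = -16547/(-5669/(-6696) - 208) = -16547/(-5669*(-1/6696) - 208) = -16547/(5669/6696 - 208) = -16547/(-1387099/6696) = -16547*(-6696/1387099) = 110798712/1387099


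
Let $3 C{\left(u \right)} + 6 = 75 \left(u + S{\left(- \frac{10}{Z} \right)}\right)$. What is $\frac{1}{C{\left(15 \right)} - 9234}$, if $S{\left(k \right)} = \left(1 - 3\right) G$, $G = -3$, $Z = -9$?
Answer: $- \frac{1}{8711} \approx -0.0001148$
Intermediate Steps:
$S{\left(k \right)} = 6$ ($S{\left(k \right)} = \left(1 - 3\right) \left(-3\right) = \left(-2\right) \left(-3\right) = 6$)
$C{\left(u \right)} = 148 + 25 u$ ($C{\left(u \right)} = -2 + \frac{75 \left(u + 6\right)}{3} = -2 + \frac{75 \left(6 + u\right)}{3} = -2 + \frac{450 + 75 u}{3} = -2 + \left(150 + 25 u\right) = 148 + 25 u$)
$\frac{1}{C{\left(15 \right)} - 9234} = \frac{1}{\left(148 + 25 \cdot 15\right) - 9234} = \frac{1}{\left(148 + 375\right) - 9234} = \frac{1}{523 - 9234} = \frac{1}{-8711} = - \frac{1}{8711}$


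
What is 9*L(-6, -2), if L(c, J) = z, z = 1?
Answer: 9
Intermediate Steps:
L(c, J) = 1
9*L(-6, -2) = 9*1 = 9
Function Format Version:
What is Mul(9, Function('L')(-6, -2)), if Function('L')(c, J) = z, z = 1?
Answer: 9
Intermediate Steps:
Function('L')(c, J) = 1
Mul(9, Function('L')(-6, -2)) = Mul(9, 1) = 9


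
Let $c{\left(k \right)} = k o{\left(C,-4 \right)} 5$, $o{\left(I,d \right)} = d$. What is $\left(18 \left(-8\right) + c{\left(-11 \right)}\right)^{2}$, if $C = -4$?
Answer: $5776$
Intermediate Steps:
$c{\left(k \right)} = - 20 k$ ($c{\left(k \right)} = k \left(-4\right) 5 = - 4 k 5 = - 20 k$)
$\left(18 \left(-8\right) + c{\left(-11 \right)}\right)^{2} = \left(18 \left(-8\right) - -220\right)^{2} = \left(-144 + 220\right)^{2} = 76^{2} = 5776$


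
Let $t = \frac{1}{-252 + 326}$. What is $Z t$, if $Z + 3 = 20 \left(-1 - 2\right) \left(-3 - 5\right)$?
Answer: $\frac{477}{74} \approx 6.4459$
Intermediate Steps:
$t = \frac{1}{74} \approx 0.013514$
$Z = 477$ ($Z = -3 + 20 \left(-1 - 2\right) \left(-3 - 5\right) = -3 + 20 \left(\left(-3\right) \left(-8\right)\right) = -3 + 20 \cdot 24 = -3 + 480 = 477$)
$Z t = 477 \cdot \frac{1}{74} = \frac{477}{74}$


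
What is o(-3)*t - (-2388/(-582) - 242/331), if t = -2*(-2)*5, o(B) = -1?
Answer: -750404/32107 ≈ -23.372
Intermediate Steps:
t = 20 (t = 4*5 = 20)
o(-3)*t - (-2388/(-582) - 242/331) = -1*20 - (-2388/(-582) - 242/331) = -20 - (-2388*(-1/582) - 242*1/331) = -20 - (398/97 - 242/331) = -20 - 1*108264/32107 = -20 - 108264/32107 = -750404/32107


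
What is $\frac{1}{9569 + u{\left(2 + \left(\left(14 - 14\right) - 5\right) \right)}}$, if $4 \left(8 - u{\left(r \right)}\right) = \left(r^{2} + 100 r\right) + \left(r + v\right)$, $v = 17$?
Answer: $\frac{4}{38585} \approx 0.00010367$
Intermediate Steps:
$u{\left(r \right)} = \frac{15}{4} - \frac{101 r}{4} - \frac{r^{2}}{4}$ ($u{\left(r \right)} = 8 - \frac{\left(r^{2} + 100 r\right) + \left(r + 17\right)}{4} = 8 - \frac{\left(r^{2} + 100 r\right) + \left(17 + r\right)}{4} = 8 - \frac{17 + r^{2} + 101 r}{4} = 8 - \left(\frac{17}{4} + \frac{r^{2}}{4} + \frac{101 r}{4}\right) = \frac{15}{4} - \frac{101 r}{4} - \frac{r^{2}}{4}$)
$\frac{1}{9569 + u{\left(2 + \left(\left(14 - 14\right) - 5\right) \right)}} = \frac{1}{9569 - \left(- \frac{15}{4} + \frac{\left(2 + \left(\left(14 - 14\right) - 5\right)\right)^{2}}{4} + \frac{101 \left(2 + \left(\left(14 - 14\right) - 5\right)\right)}{4}\right)} = \frac{1}{9569 - \left(- \frac{15}{4} + \frac{\left(2 + \left(0 - 5\right)\right)^{2}}{4} + \frac{101 \left(2 + \left(0 - 5\right)\right)}{4}\right)} = \frac{1}{9569 - \left(- \frac{15}{4} + \frac{\left(2 - 5\right)^{2}}{4} + \frac{101 \left(2 - 5\right)}{4}\right)} = \frac{1}{9569 - \left(- \frac{159}{2} + \frac{9}{4}\right)} = \frac{1}{9569 + \left(\frac{15}{4} + \frac{303}{4} - \frac{9}{4}\right)} = \frac{1}{9569 + \frac{309}{4}} = \frac{1}{\frac{38585}{4}} = \frac{4}{38585}$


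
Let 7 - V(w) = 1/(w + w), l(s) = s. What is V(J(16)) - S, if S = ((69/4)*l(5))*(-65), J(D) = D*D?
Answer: 2873983/512 ≈ 5613.3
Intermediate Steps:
J(D) = D²
V(w) = 7 - 1/(2*w) (V(w) = 7 - 1/(w + w) = 7 - 1/(2*w))
S = -22425/4 (S = ((69/4)*5)*(-65) = (345/4)*(-65) = -22425/4 ≈ -5606.3)
V(J(16)) - S = (7 - 1/(2*(16²))) - 1*(-22425/4) = (7 - ½/256) + 22425/4 = (7 - ½*1/256) + 22425/4 = (7 - 1/512) + 22425/4 = 3583/512 + 22425/4 = 2873983/512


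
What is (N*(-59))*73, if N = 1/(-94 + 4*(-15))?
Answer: 4307/154 ≈ 27.968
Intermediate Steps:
N = -1/154 (N = 1/(-94 - 60) = 1/(-154) = -1/154 ≈ -0.0064935)
(N*(-59))*73 = -1/154*(-59)*73 = (59/154)*73 = 4307/154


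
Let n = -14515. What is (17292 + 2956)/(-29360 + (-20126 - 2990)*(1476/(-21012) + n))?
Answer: 4431781/73432782206 ≈ 6.0352e-5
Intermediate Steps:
(17292 + 2956)/(-29360 + (-20126 - 2990)*(1476/(-21012) + n)) = (17292 + 2956)/(-29360 + (-20126 - 2990)*(1476/(-21012) - 14515)) = 20248/(-29360 - 23116*(1476*(-1/21012) - 14515)) = 20248/(-29360 - 23116*(-123/1751 - 14515)) = 20248/(-29360 - 23116*(-25415888/1751)) = 20248/(-29360 + 587513667008/1751) = 20248/(587462257648/1751) = 20248*(1751/587462257648) = 4431781/73432782206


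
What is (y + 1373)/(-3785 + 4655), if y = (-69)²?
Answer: 3067/435 ≈ 7.0506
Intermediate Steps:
y = 4761
(y + 1373)/(-3785 + 4655) = (4761 + 1373)/(-3785 + 4655) = 6134/870 = 6134*(1/870) = 3067/435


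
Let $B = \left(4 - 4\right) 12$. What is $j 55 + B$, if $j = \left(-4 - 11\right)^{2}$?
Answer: $12375$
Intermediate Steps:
$j = 225$ ($j = \left(-15\right)^{2} = 225$)
$B = 0$ ($B = \left(4 - 4\right) 12 = 0 \cdot 12 = 0$)
$j 55 + B = 225 \cdot 55 + 0 = 12375 + 0 = 12375$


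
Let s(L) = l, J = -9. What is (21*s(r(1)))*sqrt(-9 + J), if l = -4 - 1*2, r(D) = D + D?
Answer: -378*I*sqrt(2) ≈ -534.57*I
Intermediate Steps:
r(D) = 2*D
l = -6 (l = -4 - 2 = -6)
s(L) = -6
(21*s(r(1)))*sqrt(-9 + J) = (21*(-6))*sqrt(-9 - 9) = -378*I*sqrt(2)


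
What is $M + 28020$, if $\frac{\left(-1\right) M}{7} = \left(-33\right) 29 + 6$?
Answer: $34677$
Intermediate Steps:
$M = 6657$ ($M = - 7 \left(\left(-33\right) 29 + 6\right) = - 7 \left(-957 + 6\right) = \left(-7\right) \left(-951\right) = 6657$)
$M + 28020 = 6657 + 28020 = 34677$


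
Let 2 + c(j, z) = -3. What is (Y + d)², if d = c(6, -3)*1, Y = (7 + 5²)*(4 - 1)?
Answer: 8281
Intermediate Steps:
c(j, z) = -5 (c(j, z) = -2 - 3 = -5)
Y = 96 (Y = (7 + 25)*3 = 32*3 = 96)
d = -5 (d = -5*1 = -5)
(Y + d)² = (96 - 5)² = 91² = 8281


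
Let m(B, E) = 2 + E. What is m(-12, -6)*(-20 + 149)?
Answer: -516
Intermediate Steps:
m(-12, -6)*(-20 + 149) = (2 - 6)*(-20 + 149) = -4*129 = -516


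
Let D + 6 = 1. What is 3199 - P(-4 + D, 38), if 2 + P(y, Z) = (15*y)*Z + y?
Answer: 8340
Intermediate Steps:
D = -5 (D = -6 + 1 = -5)
P(y, Z) = -2 + y + 15*Z*y (P(y, Z) = -2 + ((15*y)*Z + y) = -2 + (15*Z*y + y) = -2 + (y + 15*Z*y) = -2 + y + 15*Z*y)
3199 - P(-4 + D, 38) = 3199 - (-2 + (-4 - 5) + 15*38*(-4 - 5)) = 3199 - (-2 - 9 + 15*38*(-9)) = 3199 - (-2 - 9 - 5130) = 3199 - 1*(-5141) = 3199 + 5141 = 8340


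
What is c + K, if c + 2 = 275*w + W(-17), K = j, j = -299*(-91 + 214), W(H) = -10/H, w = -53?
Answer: -873008/17 ≈ -51353.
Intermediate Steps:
j = -36777 (j = -299*123 = -36777)
K = -36777
c = -247799/17 (c = -2 + (275*(-53) - 10/(-17)) = -2 + (-14575 - 10*(-1/17)) = -2 + (-14575 + 10/17) = -2 - 247765/17 = -247799/17 ≈ -14576.)
c + K = -247799/17 - 36777 = -873008/17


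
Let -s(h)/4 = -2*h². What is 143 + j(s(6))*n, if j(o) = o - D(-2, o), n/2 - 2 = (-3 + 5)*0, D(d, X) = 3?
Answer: 1283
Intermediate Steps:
s(h) = 8*h² (s(h) = -(-8)*h² = 8*h²)
n = 4 (n = 4 + 2*((-3 + 5)*0) = 4 + 2*(2*0) = 4 + 2*0 = 4 + 0 = 4)
j(o) = -3 + o (j(o) = o - 1*3 = o - 3 = -3 + o)
143 + j(s(6))*n = 143 + (-3 + 8*6²)*4 = 143 + (-3 + 8*36)*4 = 143 + (-3 + 288)*4 = 143 + 285*4 = 143 + 1140 = 1283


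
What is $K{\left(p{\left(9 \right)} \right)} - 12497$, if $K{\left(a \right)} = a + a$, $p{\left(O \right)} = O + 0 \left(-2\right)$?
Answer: $-12479$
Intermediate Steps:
$p{\left(O \right)} = O$ ($p{\left(O \right)} = O + 0 = O$)
$K{\left(a \right)} = 2 a$
$K{\left(p{\left(9 \right)} \right)} - 12497 = 2 \cdot 9 - 12497 = 18 - 12497 = -12479$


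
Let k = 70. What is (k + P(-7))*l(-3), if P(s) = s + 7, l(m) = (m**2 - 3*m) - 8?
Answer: 700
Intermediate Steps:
l(m) = -8 + m**2 - 3*m
P(s) = 7 + s
(k + P(-7))*l(-3) = (70 + (7 - 7))*(-8 + (-3)**2 - 3*(-3)) = (70 + 0)*(-8 + 9 + 9) = 70*10 = 700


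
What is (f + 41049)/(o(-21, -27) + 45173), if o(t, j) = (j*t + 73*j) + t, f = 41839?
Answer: 20722/10937 ≈ 1.8947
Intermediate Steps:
o(t, j) = t + 73*j + j*t (o(t, j) = (73*j + j*t) + t = t + 73*j + j*t)
(f + 41049)/(o(-21, -27) + 45173) = (41839 + 41049)/((-21 + 73*(-27) - 27*(-21)) + 45173) = 82888/((-21 - 1971 + 567) + 45173) = 82888/(-1425 + 45173) = 82888/43748 = 82888*(1/43748) = 20722/10937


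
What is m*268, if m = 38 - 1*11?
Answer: 7236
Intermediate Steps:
m = 27 (m = 38 - 11 = 27)
m*268 = 27*268 = 7236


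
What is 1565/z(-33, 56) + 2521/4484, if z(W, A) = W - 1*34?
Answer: -6848553/300428 ≈ -22.796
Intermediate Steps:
z(W, A) = -34 + W (z(W, A) = W - 34 = -34 + W)
1565/z(-33, 56) + 2521/4484 = 1565/(-34 - 33) + 2521/4484 = 1565/(-67) + 2521*(1/4484) = 1565*(-1/67) + 2521/4484 = -1565/67 + 2521/4484 = -6848553/300428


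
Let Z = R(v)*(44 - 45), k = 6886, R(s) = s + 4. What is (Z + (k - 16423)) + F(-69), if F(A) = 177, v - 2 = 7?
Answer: -9373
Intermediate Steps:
v = 9 (v = 2 + 7 = 9)
R(s) = 4 + s
Z = -13 (Z = (4 + 9)*(44 - 45) = 13*(-1) = -13)
(Z + (k - 16423)) + F(-69) = (-13 + (6886 - 16423)) + 177 = (-13 - 9537) + 177 = -9550 + 177 = -9373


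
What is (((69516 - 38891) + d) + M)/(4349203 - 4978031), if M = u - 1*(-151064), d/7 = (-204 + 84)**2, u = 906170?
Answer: -1188659/628828 ≈ -1.8903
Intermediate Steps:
d = 100800 (d = 7*(-204 + 84)**2 = 7*(-120)**2 = 7*14400 = 100800)
M = 1057234 (M = 906170 - 1*(-151064) = 906170 + 151064 = 1057234)
(((69516 - 38891) + d) + M)/(4349203 - 4978031) = (((69516 - 38891) + 100800) + 1057234)/(4349203 - 4978031) = ((30625 + 100800) + 1057234)/(-628828) = (131425 + 1057234)*(-1/628828) = 1188659*(-1/628828) = -1188659/628828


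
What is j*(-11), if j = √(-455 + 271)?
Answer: -22*I*√46 ≈ -149.21*I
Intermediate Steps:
j = 2*I*√46 (j = √(-184) = 2*I*√46 ≈ 13.565*I)
j*(-11) = (2*I*√46)*(-11) = -22*I*√46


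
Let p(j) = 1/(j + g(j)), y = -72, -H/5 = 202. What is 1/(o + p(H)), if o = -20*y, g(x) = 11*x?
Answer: 12120/17452799 ≈ 0.00069444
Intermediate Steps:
H = -1010 (H = -5*202 = -1010)
p(j) = 1/(12*j) (p(j) = 1/(j + 11*j) = 1/(12*j))
o = 1440 (o = -20*(-72) = 1440)
1/(o + p(H)) = 1/(1440 + (1/12)/(-1010)) = 1/(1440 + (1/12)*(-1/1010)) = 1/(1440 - 1/12120) = 1/(17452799/12120) = 12120/17452799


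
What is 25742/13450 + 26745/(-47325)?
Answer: 5723466/4243475 ≈ 1.3488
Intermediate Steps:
25742/13450 + 26745/(-47325) = 25742*(1/13450) + 26745*(-1/47325) = 12871/6725 - 1783/3155 = 5723466/4243475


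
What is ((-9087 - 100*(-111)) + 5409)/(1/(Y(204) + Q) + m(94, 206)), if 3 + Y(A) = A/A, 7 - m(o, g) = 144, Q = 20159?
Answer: -74802627/1380754 ≈ -54.175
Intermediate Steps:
m(o, g) = -137 (m(o, g) = 7 - 1*144 = 7 - 144 = -137)
Y(A) = -2 (Y(A) = -3 + A/A = -3 + 1 = -2)
((-9087 - 100*(-111)) + 5409)/(1/(Y(204) + Q) + m(94, 206)) = ((-9087 - 100*(-111)) + 5409)/(1/(-2 + 20159) - 137) = ((-9087 + 11100) + 5409)/(1/20157 - 137) = (2013 + 5409)/(1/20157 - 137) = 7422/(-2761508/20157) = 7422*(-20157/2761508) = -74802627/1380754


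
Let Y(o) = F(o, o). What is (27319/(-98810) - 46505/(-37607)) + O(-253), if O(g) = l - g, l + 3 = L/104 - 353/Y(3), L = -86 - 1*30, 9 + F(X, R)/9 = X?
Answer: 334398144927877/1304297632170 ≈ 256.38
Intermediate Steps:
F(X, R) = -81 + 9*X
L = -116 (L = -86 - 30 = -116)
Y(o) = -81 + 9*o
l = 850/351 (l = -3 + (-116/104 - 353/(-81 + 9*3)) = -3 + (-116*1/104 - 353/(-81 + 27)) = -3 + (-29/26 - 353/(-54)) = -3 + (-29/26 - 353*(-1/54)) = -3 + (-29/26 + 353/54) = -3 + 1903/351 = 850/351 ≈ 2.4217)
O(g) = 850/351 - g
(27319/(-98810) - 46505/(-37607)) + O(-253) = (27319/(-98810) - 46505/(-37607)) + (850/351 - 1*(-253)) = (27319*(-1/98810) - 46505*(-1/37607)) + (850/351 + 253) = (-27319/98810 + 46505/37607) + 89653/351 = 3567773417/3715947670 + 89653/351 = 334398144927877/1304297632170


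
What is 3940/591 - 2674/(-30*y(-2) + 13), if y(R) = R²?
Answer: 10162/321 ≈ 31.657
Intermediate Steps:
3940/591 - 2674/(-30*y(-2) + 13) = 3940/591 - 2674/(-30*(-2)² + 13) = 3940*(1/591) - 2674/(-30*4 + 13) = 20/3 - 2674/(-120 + 13) = 20/3 - 2674/(-107) = 20/3 - 2674*(-1/107) = 20/3 + 2674/107 = 10162/321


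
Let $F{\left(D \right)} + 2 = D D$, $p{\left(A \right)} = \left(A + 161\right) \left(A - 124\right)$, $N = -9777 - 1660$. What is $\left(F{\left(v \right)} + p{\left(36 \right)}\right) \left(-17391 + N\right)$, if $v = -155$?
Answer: $-192772836$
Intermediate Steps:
$N = -11437$
$p{\left(A \right)} = \left(-124 + A\right) \left(161 + A\right)$ ($p{\left(A \right)} = \left(161 + A\right) \left(-124 + A\right) = \left(-124 + A\right) \left(161 + A\right)$)
$F{\left(D \right)} = -2 + D^{2}$ ($F{\left(D \right)} = -2 + D D = -2 + D^{2}$)
$\left(F{\left(v \right)} + p{\left(36 \right)}\right) \left(-17391 + N\right) = \left(\left(-2 + \left(-155\right)^{2}\right) + \left(-19964 + 36^{2} + 37 \cdot 36\right)\right) \left(-17391 - 11437\right) = \left(\left(-2 + 24025\right) + \left(-19964 + 1296 + 1332\right)\right) \left(-28828\right) = \left(24023 - 17336\right) \left(-28828\right) = 6687 \left(-28828\right) = -192772836$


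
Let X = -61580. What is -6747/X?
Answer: 6747/61580 ≈ 0.10956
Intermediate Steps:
-6747/X = -6747/(-61580) = -6747*(-1/61580) = 6747/61580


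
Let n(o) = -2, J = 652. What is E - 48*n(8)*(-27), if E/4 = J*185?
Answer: 479888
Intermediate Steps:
E = 482480 (E = 4*(652*185) = 4*120620 = 482480)
E - 48*n(8)*(-27) = 482480 - 48*(-2)*(-27) = 482480 + 96*(-27) = 482480 - 2592 = 479888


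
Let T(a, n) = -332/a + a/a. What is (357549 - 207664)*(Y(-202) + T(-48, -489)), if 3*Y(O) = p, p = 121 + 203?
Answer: 208490035/12 ≈ 1.7374e+7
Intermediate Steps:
p = 324
Y(O) = 108 (Y(O) = (1/3)*324 = 108)
T(a, n) = 1 - 332/a (T(a, n) = -332/a + 1 = 1 - 332/a)
(357549 - 207664)*(Y(-202) + T(-48, -489)) = (357549 - 207664)*(108 + (-332 - 48)/(-48)) = 149885*(108 - 1/48*(-380)) = 149885*(108 + 95/12) = 149885*(1391/12) = 208490035/12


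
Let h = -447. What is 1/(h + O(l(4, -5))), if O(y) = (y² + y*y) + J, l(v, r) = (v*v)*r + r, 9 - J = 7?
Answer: 1/14005 ≈ 7.1403e-5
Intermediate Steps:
J = 2 (J = 9 - 1*7 = 9 - 7 = 2)
l(v, r) = r + r*v² (l(v, r) = v²*r + r = r*v² + r = r + r*v²)
O(y) = 2 + 2*y² (O(y) = (y² + y*y) + 2 = (y² + y²) + 2 = 2*y² + 2 = 2 + 2*y²)
1/(h + O(l(4, -5))) = 1/(-447 + (2 + 2*(-5*(1 + 4²))²)) = 1/(-447 + (2 + 2*(-5*(1 + 16))²)) = 1/(-447 + (2 + 2*(-5*17)²)) = 1/(-447 + (2 + 2*(-85)²)) = 1/(-447 + (2 + 2*7225)) = 1/(-447 + (2 + 14450)) = 1/(-447 + 14452) = 1/14005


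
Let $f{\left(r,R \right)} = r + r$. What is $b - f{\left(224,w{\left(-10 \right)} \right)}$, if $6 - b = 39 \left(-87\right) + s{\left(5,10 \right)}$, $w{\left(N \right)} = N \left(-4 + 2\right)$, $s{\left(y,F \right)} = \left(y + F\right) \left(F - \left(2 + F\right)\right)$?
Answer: $2981$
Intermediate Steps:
$s{\left(y,F \right)} = - 2 F - 2 y$ ($s{\left(y,F \right)} = \left(F + y\right) \left(-2\right) = - 2 F - 2 y$)
$w{\left(N \right)} = - 2 N$ ($w{\left(N \right)} = N \left(-2\right) = - 2 N$)
$f{\left(r,R \right)} = 2 r$
$b = 3429$ ($b = 6 - \left(39 \left(-87\right) - 30\right) = 6 - \left(-3393 - 30\right) = 6 - -3423 = 6 + 3423 = 3429$)
$b - f{\left(224,w{\left(-10 \right)} \right)} = 3429 - 2 \cdot 224 = 3429 - 448 = 2981$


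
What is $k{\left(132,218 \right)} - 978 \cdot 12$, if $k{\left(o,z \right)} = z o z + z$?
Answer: $6261650$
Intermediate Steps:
$k{\left(o,z \right)} = z + o z^{2}$ ($k{\left(o,z \right)} = o z z + z = o z^{2} + z = z + o z^{2}$)
$k{\left(132,218 \right)} - 978 \cdot 12 = 218 \left(1 + 132 \cdot 218\right) - 978 \cdot 12 = 218 \left(1 + 28776\right) - 11736 = 218 \cdot 28777 - 11736 = 6273386 - 11736 = 6261650$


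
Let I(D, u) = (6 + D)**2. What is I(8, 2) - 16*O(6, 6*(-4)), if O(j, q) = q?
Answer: 580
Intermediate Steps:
I(8, 2) - 16*O(6, 6*(-4)) = (6 + 8)**2 - 96*(-4) = 14**2 - 16*(-24) = 196 + 384 = 580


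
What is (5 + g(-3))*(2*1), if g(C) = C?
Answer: 4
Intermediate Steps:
(5 + g(-3))*(2*1) = (5 - 3)*(2*1) = 2*2 = 4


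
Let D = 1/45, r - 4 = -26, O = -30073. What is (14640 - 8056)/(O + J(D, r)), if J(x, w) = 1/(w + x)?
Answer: -3255788/14871121 ≈ -0.21893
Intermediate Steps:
r = -22 (r = 4 - 26 = -22)
D = 1/45 ≈ 0.022222
(14640 - 8056)/(O + J(D, r)) = (14640 - 8056)/(-30073 + 1/(-22 + 1/45)) = 6584/(-30073 + 1/(-989/45)) = 6584/(-30073 - 45/989) = 6584/(-29742242/989) = 6584*(-989/29742242) = -3255788/14871121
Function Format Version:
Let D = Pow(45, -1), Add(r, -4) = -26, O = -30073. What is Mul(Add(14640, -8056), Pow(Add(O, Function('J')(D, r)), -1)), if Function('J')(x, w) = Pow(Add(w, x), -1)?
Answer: Rational(-3255788, 14871121) ≈ -0.21893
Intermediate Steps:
r = -22 (r = Add(4, -26) = -22)
D = Rational(1, 45) ≈ 0.022222
Mul(Add(14640, -8056), Pow(Add(O, Function('J')(D, r)), -1)) = Mul(Add(14640, -8056), Pow(Add(-30073, Pow(Add(-22, Rational(1, 45)), -1)), -1)) = Mul(6584, Pow(Add(-30073, Pow(Rational(-989, 45), -1)), -1)) = Mul(6584, Pow(Add(-30073, Rational(-45, 989)), -1)) = Mul(6584, Pow(Rational(-29742242, 989), -1)) = Mul(6584, Rational(-989, 29742242)) = Rational(-3255788, 14871121)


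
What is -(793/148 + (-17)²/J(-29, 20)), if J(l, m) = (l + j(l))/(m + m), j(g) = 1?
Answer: 422169/1036 ≈ 407.50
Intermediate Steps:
J(l, m) = (1 + l)/(2*m) (J(l, m) = (l + 1)/(m + m) = (1 + l)/((2*m)) = (1 + l)*(1/(2*m)) = (1 + l)/(2*m))
-(793/148 + (-17)²/J(-29, 20)) = -(793/148 + (-17)²/(((½)*(1 - 29)/20))) = -(793*(1/148) + 289/(((½)*(1/20)*(-28)))) = -(793/148 + 289/(-7/10)) = -(793/148 + 289*(-10/7)) = -(793/148 - 2890/7) = -1*(-422169/1036) = 422169/1036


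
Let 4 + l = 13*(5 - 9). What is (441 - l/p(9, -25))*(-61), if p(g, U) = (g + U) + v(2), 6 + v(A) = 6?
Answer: -53375/2 ≈ -26688.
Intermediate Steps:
l = -56 (l = -4 + 13*(5 - 9) = -4 + 13*(-4) = -4 - 52 = -56)
v(A) = 0 (v(A) = -6 + 6 = 0)
p(g, U) = U + g (p(g, U) = (g + U) + 0 = (U + g) + 0 = U + g)
(441 - l/p(9, -25))*(-61) = (441 - (-56)/(-25 + 9))*(-61) = (441 - (-56)/(-16))*(-61) = (441 - (-56)*(-1)/16)*(-61) = (441 - 1*7/2)*(-61) = (441 - 7/2)*(-61) = (875/2)*(-61) = -53375/2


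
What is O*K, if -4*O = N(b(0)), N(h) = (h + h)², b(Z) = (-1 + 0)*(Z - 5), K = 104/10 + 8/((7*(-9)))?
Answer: -16180/63 ≈ -256.83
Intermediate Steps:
K = 3236/315 (K = 104*(⅒) + 8/(-63) = 52/5 + 8*(-1/63) = 52/5 - 8/63 = 3236/315 ≈ 10.273)
b(Z) = 5 - Z (b(Z) = -(-5 + Z) = 5 - Z)
N(h) = 4*h² (N(h) = (2*h)² = 4*h²)
O = -25 (O = -(5 - 1*0)² = -(5 + 0)² = -5² = -25 ≈ -25.000)
O*K = -25*3236/315 = -16180/63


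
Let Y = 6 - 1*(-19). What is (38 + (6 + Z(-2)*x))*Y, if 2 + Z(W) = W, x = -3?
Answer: 1400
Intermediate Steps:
Z(W) = -2 + W
Y = 25 (Y = 6 + 19 = 25)
(38 + (6 + Z(-2)*x))*Y = (38 + (6 + (-2 - 2)*(-3)))*25 = (38 + (6 - 4*(-3)))*25 = (38 + (6 + 12))*25 = (38 + 18)*25 = 56*25 = 1400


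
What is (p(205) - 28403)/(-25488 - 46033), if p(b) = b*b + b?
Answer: -13827/71521 ≈ -0.19333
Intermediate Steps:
p(b) = b + b² (p(b) = b² + b = b + b²)
(p(205) - 28403)/(-25488 - 46033) = (205*(1 + 205) - 28403)/(-25488 - 46033) = (205*206 - 28403)/(-71521) = (42230 - 28403)*(-1/71521) = 13827*(-1/71521) = -13827/71521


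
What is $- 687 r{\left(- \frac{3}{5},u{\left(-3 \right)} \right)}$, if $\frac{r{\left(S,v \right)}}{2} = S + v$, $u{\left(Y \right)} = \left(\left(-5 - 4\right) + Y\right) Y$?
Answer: $- \frac{243198}{5} \approx -48640.0$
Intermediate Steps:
$u{\left(Y \right)} = Y \left(-9 + Y\right)$ ($u{\left(Y \right)} = \left(-9 + Y\right) Y = Y \left(-9 + Y\right)$)
$r{\left(S,v \right)} = 2 S + 2 v$ ($r{\left(S,v \right)} = 2 \left(S + v\right) = 2 S + 2 v$)
$- 687 r{\left(- \frac{3}{5},u{\left(-3 \right)} \right)} = - 687 \left(2 \left(- \frac{3}{5}\right) + 2 \left(- 3 \left(-9 - 3\right)\right)\right) = - 687 \left(2 \left(\left(-3\right) \frac{1}{5}\right) + 2 \left(\left(-3\right) \left(-12\right)\right)\right) = - 687 \left(2 \left(- \frac{3}{5}\right) + 2 \cdot 36\right) = - 687 \left(- \frac{6}{5} + 72\right) = \left(-687\right) \frac{354}{5} = - \frac{243198}{5}$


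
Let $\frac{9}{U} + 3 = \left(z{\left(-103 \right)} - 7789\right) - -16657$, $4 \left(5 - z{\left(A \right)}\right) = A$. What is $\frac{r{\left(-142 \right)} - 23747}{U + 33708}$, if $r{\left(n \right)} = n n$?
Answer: $- \frac{42497963}{399810600} \approx -0.1063$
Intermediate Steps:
$z{\left(A \right)} = 5 - \frac{A}{4}$
$U = \frac{12}{11861}$ ($U = \frac{9}{-3 + \left(\left(\left(5 - - \frac{103}{4}\right) - 7789\right) - -16657\right)} = \frac{9}{-3 + \left(\left(\left(5 + \frac{103}{4}\right) - 7789\right) + 16657\right)} = \frac{9}{-3 + \left(\left(\frac{123}{4} - 7789\right) + 16657\right)} = \frac{9}{-3 + \left(- \frac{31033}{4} + 16657\right)} = \frac{9}{-3 + \frac{35595}{4}} = \frac{9}{\frac{35583}{4}} = 9 \cdot \frac{4}{35583} = \frac{12}{11861} \approx 0.0010117$)
$r{\left(n \right)} = n^{2}$
$\frac{r{\left(-142 \right)} - 23747}{U + 33708} = \frac{\left(-142\right)^{2} - 23747}{\frac{12}{11861} + 33708} = \frac{20164 - 23747}{\frac{399810600}{11861}} = \left(-3583\right) \frac{11861}{399810600} = - \frac{42497963}{399810600}$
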